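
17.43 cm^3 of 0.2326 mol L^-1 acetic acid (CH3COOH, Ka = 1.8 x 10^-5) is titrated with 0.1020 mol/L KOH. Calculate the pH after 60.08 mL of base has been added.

12.43

n(acid) = 0.2326 x 0.01743 = 0.004054 mol; n(KOH) added = 0.1020 x 0.06008 = 0.006128 mol.
Base is in excess by 0.006128 - 0.004054 = 0.002074 mol in a total volume of 0.07751 L.
[OH^-] = 0.002074/0.07751 = 0.02676 M, so pOH = 1.57 and pH = 14.00 - 1.57 = 12.43.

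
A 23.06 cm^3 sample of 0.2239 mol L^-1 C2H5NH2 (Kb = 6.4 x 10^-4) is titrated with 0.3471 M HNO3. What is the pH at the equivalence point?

5.84

n(C2H5NH2) = 0.2239 x 0.02306 = 0.005163 mol; V(HNO3) at equivalence = 0.005163/0.3471 = 0.01488 L.
At equivalence the base is fully converted to C2H5NH3+; total volume = 0.03794 L, so [C2H5NH3+] = 0.005163/0.03794 = 0.1361 M.
Ka(C2H5NH3+) = Kw/Kb = 1.0e-14 / 6.4 x 10^-4 = 1.56e-11.
[H^+] = sqrt(Ka x [C2H5NH3+]) = sqrt(1.56e-11 x 0.1361) = 1.46e-6 M.
pH = -log(1.46e-6) = 5.84.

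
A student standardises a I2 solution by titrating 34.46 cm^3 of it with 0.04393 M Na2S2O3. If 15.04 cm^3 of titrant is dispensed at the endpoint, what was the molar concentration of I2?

0.00959 M

n(Na2S2O3) = 0.04393 x 0.01504 = 0.0006607 mol.
From the balanced equation, 2 mol Na2S2O3 reacts with 1 mol I2, so n(I2) = 0.0006607 x 1/2 = 0.0003304 mol.
[I2] = 0.0003304 / 0.03446 L = 0.00959 M.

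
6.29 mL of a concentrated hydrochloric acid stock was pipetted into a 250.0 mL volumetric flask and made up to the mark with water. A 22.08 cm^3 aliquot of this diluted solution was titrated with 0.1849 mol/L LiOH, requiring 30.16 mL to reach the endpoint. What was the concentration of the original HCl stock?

10.0 M

n(LiOH) = 0.1849 x 0.03016 = 0.005577 mol.
n(HCl) in the aliquot = 0.005577 mol.
[diluted HCl] = 0.005577 / 0.02208 = 0.2526 M.
Dilution factor = 250.0/6.290 = 39.75, so [stock] = 0.2526 x 39.75 = 10.0 M.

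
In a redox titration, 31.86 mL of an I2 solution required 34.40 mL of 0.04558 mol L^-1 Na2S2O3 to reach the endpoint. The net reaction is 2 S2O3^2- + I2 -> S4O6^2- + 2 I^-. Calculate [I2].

0.0246 M

n(Na2S2O3) = 0.04558 x 0.03440 = 0.001568 mol.
From the balanced equation, 2 mol Na2S2O3 reacts with 1 mol I2, so n(I2) = 0.001568 x 1/2 = 0.0007840 mol.
[I2] = 0.0007840 / 0.03186 L = 0.0246 M.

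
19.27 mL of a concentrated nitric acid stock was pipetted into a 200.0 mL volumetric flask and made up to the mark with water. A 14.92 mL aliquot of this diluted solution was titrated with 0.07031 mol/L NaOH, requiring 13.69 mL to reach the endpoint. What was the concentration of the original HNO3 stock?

0.670 M

n(NaOH) = 0.07031 x 0.01369 = 0.0009625 mol.
n(HNO3) in the aliquot = 0.0009625 mol.
[diluted HNO3] = 0.0009625 / 0.01492 = 0.06451 M.
Dilution factor = 200.0/19.27 = 10.38, so [stock] = 0.06451 x 10.38 = 0.670 M.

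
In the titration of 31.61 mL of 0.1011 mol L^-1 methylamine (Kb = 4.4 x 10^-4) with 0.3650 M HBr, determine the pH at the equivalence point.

n(CH3NH2) = 0.1011 x 0.03161 = 0.003196 mol; V(HBr) at equivalence = 0.003196/0.3650 = 0.008756 L.
At equivalence the base is fully converted to CH3NH3+; total volume = 0.04037 L, so [CH3NH3+] = 0.003196/0.04037 = 0.07917 M.
Ka(CH3NH3+) = Kw/Kb = 1.0e-14 / 4.4 x 10^-4 = 2.27e-11.
[H^+] = sqrt(Ka x [CH3NH3+]) = sqrt(2.27e-11 x 0.07917) = 1.34e-6 M.
pH = -log(1.34e-6) = 5.87.

5.87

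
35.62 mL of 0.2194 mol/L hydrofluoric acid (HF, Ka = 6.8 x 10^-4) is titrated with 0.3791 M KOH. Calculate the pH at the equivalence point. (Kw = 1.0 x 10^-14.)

8.16

n(HF) = 0.2194 x 0.03562 = 0.007815 mol; V(KOH) at equivalence = 0.007815/0.3791 = 0.02061 L.
At equivalence all the acid is converted to F-; total volume = 0.03562 + 0.02061 = 0.05623 L, so [F-] = 0.007815/0.05623 = 0.1390 M.
Kb = Kw/Ka = 1.0e-14 / 6.8 x 10^-4 = 1.47e-11.
[OH^-] = sqrt(Kb x [F-]) = sqrt(1.47e-11 x 0.1390) = 1.43e-6 M.
pOH = 5.84, so pH = 14.00 - 5.84 = 8.16.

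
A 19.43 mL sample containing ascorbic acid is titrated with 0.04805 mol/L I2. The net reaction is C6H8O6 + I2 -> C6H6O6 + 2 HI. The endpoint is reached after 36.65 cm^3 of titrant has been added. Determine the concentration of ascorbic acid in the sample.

0.0906 M

n(I2) = 0.04805 x 0.03665 = 0.001761 mol.
From the balanced equation, 1 mol I2 reacts with 1 mol ascorbic acid, so n(ascorbic acid) = 0.001761 x 1/1 = 0.001761 mol.
[ascorbic acid] = 0.001761 / 0.01943 L = 0.0906 M.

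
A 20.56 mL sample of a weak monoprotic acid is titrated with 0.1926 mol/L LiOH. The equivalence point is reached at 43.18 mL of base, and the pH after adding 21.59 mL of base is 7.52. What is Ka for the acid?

21.59 mL is half of the equivalence volume, so this is the half-equivalence point where [HA] = [A^-].
At half-equivalence pH = pKa, so pKa = 7.52.
Ka = 10^(-7.52) = 3.0 x 10^-8.

3.0 x 10^-8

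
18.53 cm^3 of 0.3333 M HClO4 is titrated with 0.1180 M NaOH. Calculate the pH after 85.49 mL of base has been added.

12.58

n(acid) = 0.3333 x 0.01853 = 0.006176 mol; n(NaOH) added = 0.1180 x 0.08549 = 0.01009 mol.
Base is in excess by 0.01009 - 0.006176 = 0.003912 mol in a total volume of 0.1040 L.
[OH^-] = 0.003912/0.1040 = 0.03761 M, so pOH = 1.42 and pH = 14.00 - 1.42 = 12.58.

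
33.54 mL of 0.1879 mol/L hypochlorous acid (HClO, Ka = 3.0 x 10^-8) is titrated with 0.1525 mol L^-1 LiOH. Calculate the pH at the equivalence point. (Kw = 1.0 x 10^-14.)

n(HClO) = 0.1879 x 0.03354 = 0.006302 mol; V(LiOH) at equivalence = 0.006302/0.1525 = 0.04133 L.
At equivalence all the acid is converted to ClO-; total volume = 0.03354 + 0.04133 = 0.07487 L, so [ClO-] = 0.006302/0.07487 = 0.08418 M.
Kb = Kw/Ka = 1.0e-14 / 3.0 x 10^-8 = 3.33e-7.
[OH^-] = sqrt(Kb x [ClO-]) = sqrt(3.33e-7 x 0.08418) = 0.000168 M.
pOH = 3.78, so pH = 14.00 - 3.78 = 10.22.

10.22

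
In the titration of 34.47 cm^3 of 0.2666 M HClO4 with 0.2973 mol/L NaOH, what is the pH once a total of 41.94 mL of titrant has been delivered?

n(acid) = 0.2666 x 0.03447 = 0.009190 mol; n(NaOH) added = 0.2973 x 0.04194 = 0.01247 mol.
Base is in excess by 0.01247 - 0.009190 = 0.003279 mol in a total volume of 0.07641 L.
[OH^-] = 0.003279/0.07641 = 0.04291 M, so pOH = 1.37 and pH = 14.00 - 1.37 = 12.63.

12.63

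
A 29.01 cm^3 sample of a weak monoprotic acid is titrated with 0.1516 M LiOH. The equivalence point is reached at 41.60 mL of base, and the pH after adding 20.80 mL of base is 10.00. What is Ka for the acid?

20.80 mL is half of the equivalence volume, so this is the half-equivalence point where [HA] = [A^-].
At half-equivalence pH = pKa, so pKa = 10.00.
Ka = 10^(-10.00) = 1.0 x 10^-10.

1.0 x 10^-10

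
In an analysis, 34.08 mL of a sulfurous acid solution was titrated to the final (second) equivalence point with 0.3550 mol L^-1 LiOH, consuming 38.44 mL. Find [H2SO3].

0.200 M

n(LiOH) = 0.3550 x 0.03844 = 0.01365 mol.
At the final (second) equivalence point, 2 mol OH^- react per mol H2SO3, so n(H2SO3) = 0.01365 / 2 = 0.006823 mol.
[H2SO3] = 0.006823 / 0.03408 L = 0.200 M.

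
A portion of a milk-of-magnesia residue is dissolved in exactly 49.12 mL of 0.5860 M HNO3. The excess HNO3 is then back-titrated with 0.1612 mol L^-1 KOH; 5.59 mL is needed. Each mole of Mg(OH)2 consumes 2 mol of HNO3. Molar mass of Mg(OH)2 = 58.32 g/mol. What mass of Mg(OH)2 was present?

Total n(HNO3) added = 0.5860 x 0.04912 = 0.02878 mol.
n(KOH) used = 0.1612 x 0.005590 = 0.0009011 mol, which equals the excess n(HNO3).
So n(HNO3) consumed by the sample = 0.02878 - 0.0009011 = 0.02788 mol.
n(Mg(OH)2) = 0.02788 / 2 = 0.01394 mol.
mass = 0.01394 mol x 58.32 g/mol = 0.813 g.

0.813 g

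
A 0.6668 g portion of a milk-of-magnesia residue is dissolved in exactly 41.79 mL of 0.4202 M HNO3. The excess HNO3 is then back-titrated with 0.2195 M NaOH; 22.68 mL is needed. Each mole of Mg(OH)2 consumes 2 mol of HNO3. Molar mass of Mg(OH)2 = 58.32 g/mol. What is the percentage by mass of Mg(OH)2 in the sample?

55.0%

Total n(HNO3) added = 0.4202 x 0.04179 = 0.01756 mol.
n(NaOH) used = 0.2195 x 0.02268 = 0.004978 mol, which equals the excess n(HNO3).
So n(HNO3) consumed by the sample = 0.01756 - 0.004978 = 0.01258 mol.
n(Mg(OH)2) = 0.01258 / 2 = 0.006291 mol.
mass Mg(OH)2 = 0.006291 x 58.32 = 0.3669 g, so %Mg(OH)2 = 0.3669/0.6668 x 100 = 55.0%.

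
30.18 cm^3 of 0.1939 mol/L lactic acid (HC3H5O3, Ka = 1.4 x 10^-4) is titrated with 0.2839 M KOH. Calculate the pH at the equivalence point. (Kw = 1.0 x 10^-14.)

8.46

n(HC3H5O3) = 0.1939 x 0.03018 = 0.005852 mol; V(KOH) at equivalence = 0.005852/0.2839 = 0.02061 L.
At equivalence all the acid is converted to C3H5O3-; total volume = 0.03018 + 0.02061 = 0.05079 L, so [C3H5O3-] = 0.005852/0.05079 = 0.1152 M.
Kb = Kw/Ka = 1.0e-14 / 1.4 x 10^-4 = 7.14e-11.
[OH^-] = sqrt(Kb x [C3H5O3-]) = sqrt(7.14e-11 x 0.1152) = 2.87e-6 M.
pOH = 5.54, so pH = 14.00 - 5.54 = 8.46.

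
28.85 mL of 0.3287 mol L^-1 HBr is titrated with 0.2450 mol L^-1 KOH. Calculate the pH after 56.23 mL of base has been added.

12.70

n(acid) = 0.3287 x 0.02885 = 0.009483 mol; n(KOH) added = 0.2450 x 0.05623 = 0.01378 mol.
Base is in excess by 0.01378 - 0.009483 = 0.004293 mol in a total volume of 0.08508 L.
[OH^-] = 0.004293/0.08508 = 0.05046 M, so pOH = 1.30 and pH = 14.00 - 1.30 = 12.70.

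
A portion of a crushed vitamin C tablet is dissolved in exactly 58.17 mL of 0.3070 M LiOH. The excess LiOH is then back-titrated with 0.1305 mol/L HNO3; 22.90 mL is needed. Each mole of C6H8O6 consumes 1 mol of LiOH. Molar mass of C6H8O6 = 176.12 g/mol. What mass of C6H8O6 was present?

2.62 g

Total n(LiOH) added = 0.3070 x 0.05817 = 0.01786 mol.
n(HNO3) used = 0.1305 x 0.02290 = 0.002988 mol, which equals the excess n(LiOH).
So n(LiOH) consumed by the sample = 0.01786 - 0.002988 = 0.01487 mol.
n(C6H8O6) = 0.01487 / 1 = 0.01487 mol.
mass = 0.01487 mol x 176.12 g/mol = 2.62 g.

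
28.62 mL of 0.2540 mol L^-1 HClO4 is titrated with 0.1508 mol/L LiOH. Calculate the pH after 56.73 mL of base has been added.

12.18

n(acid) = 0.2540 x 0.02862 = 0.007269 mol; n(LiOH) added = 0.1508 x 0.05673 = 0.008555 mol.
Base is in excess by 0.008555 - 0.007269 = 0.001285 mol in a total volume of 0.08535 L.
[OH^-] = 0.001285/0.08535 = 0.01506 M, so pOH = 1.82 and pH = 14.00 - 1.82 = 12.18.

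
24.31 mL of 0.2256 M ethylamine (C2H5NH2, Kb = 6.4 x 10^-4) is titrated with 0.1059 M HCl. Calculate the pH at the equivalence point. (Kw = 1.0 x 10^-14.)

5.97

n(C2H5NH2) = 0.2256 x 0.02431 = 0.005484 mol; V(HCl) at equivalence = 0.005484/0.1059 = 0.05179 L.
At equivalence the base is fully converted to C2H5NH3+; total volume = 0.07610 L, so [C2H5NH3+] = 0.005484/0.07610 = 0.07207 M.
Ka(C2H5NH3+) = Kw/Kb = 1.0e-14 / 6.4 x 10^-4 = 1.56e-11.
[H^+] = sqrt(Ka x [C2H5NH3+]) = sqrt(1.56e-11 x 0.07207) = 1.06e-6 M.
pH = -log(1.06e-6) = 5.97.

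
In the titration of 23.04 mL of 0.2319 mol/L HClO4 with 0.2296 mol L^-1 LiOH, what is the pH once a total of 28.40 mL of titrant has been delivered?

n(acid) = 0.2319 x 0.02304 = 0.005343 mol; n(LiOH) added = 0.2296 x 0.02840 = 0.006521 mol.
Base is in excess by 0.006521 - 0.005343 = 0.001178 mol in a total volume of 0.05144 L.
[OH^-] = 0.001178/0.05144 = 0.02289 M, so pOH = 1.64 and pH = 14.00 - 1.64 = 12.36.

12.36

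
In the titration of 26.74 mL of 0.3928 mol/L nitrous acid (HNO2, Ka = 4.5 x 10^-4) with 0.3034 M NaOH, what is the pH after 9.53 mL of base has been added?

Initial n(HNO2) = 0.3928 x 0.02674 = 0.01050 mol.
n(NaOH) added = 0.3034 x 0.009530 = 0.002891 mol, converting that many moles of HNO2 to NO2-.
Remaining n(HNO2) = 0.007612 mol; n(NO2-) = 0.002891 mol.
By Henderson-Hasselbalch, pH = pKa + log([A^-]/[HA]) = 3.35 + log(0.002891/0.007612) = 3.35 + (-0.42) = 2.93.

2.93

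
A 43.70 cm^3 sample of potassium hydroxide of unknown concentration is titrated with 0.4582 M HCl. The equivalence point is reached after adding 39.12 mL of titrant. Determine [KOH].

n(HCl) delivered = 0.4582 x 0.03912 = 0.01792 mol.
For a 1:1 reaction, n(KOH) = 0.01792 mol.
[KOH] = 0.01792 mol / 0.04370 L = 0.410 M.

0.410 M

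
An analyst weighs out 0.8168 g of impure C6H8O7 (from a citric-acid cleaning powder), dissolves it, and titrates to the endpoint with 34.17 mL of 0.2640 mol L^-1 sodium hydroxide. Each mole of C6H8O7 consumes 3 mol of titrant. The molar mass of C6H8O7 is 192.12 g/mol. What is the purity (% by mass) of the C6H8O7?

n(NaOH) = 0.2640 x 0.03417 = 0.009021 mol.
n(C6H8O7) = 0.009021 / 3 = 0.003007 mol.
mass of C6H8O7 = 0.003007 x 192.12 = 0.5777 g.
% purity = 0.5777 / 0.8168 x 100 = 70.7%.

70.7%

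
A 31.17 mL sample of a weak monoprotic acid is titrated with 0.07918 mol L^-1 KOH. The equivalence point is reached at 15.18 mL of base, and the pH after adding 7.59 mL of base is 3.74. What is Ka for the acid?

7.59 mL is half of the equivalence volume, so this is the half-equivalence point where [HA] = [A^-].
At half-equivalence pH = pKa, so pKa = 3.74.
Ka = 10^(-3.74) = 1.8 x 10^-4.

1.8 x 10^-4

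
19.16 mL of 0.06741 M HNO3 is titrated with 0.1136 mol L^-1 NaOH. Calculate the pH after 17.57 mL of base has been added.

12.28

n(acid) = 0.06741 x 0.01916 = 0.001292 mol; n(NaOH) added = 0.1136 x 0.01757 = 0.001996 mol.
Base is in excess by 0.001996 - 0.001292 = 0.0007044 mol in a total volume of 0.03673 L.
[OH^-] = 0.0007044/0.03673 = 0.01918 M, so pOH = 1.72 and pH = 14.00 - 1.72 = 12.28.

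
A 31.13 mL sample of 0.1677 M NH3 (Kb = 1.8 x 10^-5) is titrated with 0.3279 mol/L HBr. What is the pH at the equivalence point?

n(NH3) = 0.1677 x 0.03113 = 0.005221 mol; V(HBr) at equivalence = 0.005221/0.3279 = 0.01592 L.
At equivalence the base is fully converted to NH4+; total volume = 0.04705 L, so [NH4+] = 0.005221/0.04705 = 0.1110 M.
Ka(NH4+) = Kw/Kb = 1.0e-14 / 1.8 x 10^-5 = 5.56e-10.
[H^+] = sqrt(Ka x [NH4+]) = sqrt(5.56e-10 x 0.1110) = 7.85e-6 M.
pH = -log(7.85e-6) = 5.11.

5.11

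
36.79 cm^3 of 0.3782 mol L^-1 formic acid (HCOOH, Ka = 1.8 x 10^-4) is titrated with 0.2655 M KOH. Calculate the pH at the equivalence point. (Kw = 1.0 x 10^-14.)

n(HCOOH) = 0.3782 x 0.03679 = 0.01391 mol; V(KOH) at equivalence = 0.01391/0.2655 = 0.05241 L.
At equivalence all the acid is converted to HCOO-; total volume = 0.03679 + 0.05241 = 0.08920 L, so [HCOO-] = 0.01391/0.08920 = 0.1560 M.
Kb = Kw/Ka = 1.0e-14 / 1.8 x 10^-4 = 5.56e-11.
[OH^-] = sqrt(Kb x [HCOO-]) = sqrt(5.56e-11 x 0.1560) = 2.94e-6 M.
pOH = 5.53, so pH = 14.00 - 5.53 = 8.47.

8.47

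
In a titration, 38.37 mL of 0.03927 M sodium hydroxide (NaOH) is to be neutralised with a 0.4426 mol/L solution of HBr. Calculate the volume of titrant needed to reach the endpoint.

n(NaOH) = 0.03927 mol/L x 0.03837 L = 0.001507 mol.
At equivalence n(HBr) = n(NaOH) = 0.001507 mol.
V(HBr) = 0.001507 / 0.4426 = 0.003404 L = 3.40 mL.

3.40 mL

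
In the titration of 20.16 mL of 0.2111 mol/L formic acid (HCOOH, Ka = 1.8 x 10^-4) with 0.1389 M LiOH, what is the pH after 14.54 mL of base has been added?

3.70

Initial n(HCOOH) = 0.2111 x 0.02016 = 0.004256 mol.
n(LiOH) added = 0.1389 x 0.01454 = 0.002020 mol, converting that many moles of HCOOH to HCOO-.
Remaining n(HCOOH) = 0.002236 mol; n(HCOO-) = 0.002020 mol.
By Henderson-Hasselbalch, pH = pKa + log([A^-]/[HA]) = 3.74 + log(0.002020/0.002236) = 3.74 + (-0.04) = 3.70.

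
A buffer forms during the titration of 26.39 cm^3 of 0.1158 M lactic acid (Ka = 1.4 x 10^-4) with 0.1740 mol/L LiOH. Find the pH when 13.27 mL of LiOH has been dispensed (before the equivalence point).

Initial n(HC3H5O3) = 0.1158 x 0.02639 = 0.003056 mol.
n(LiOH) added = 0.1740 x 0.01327 = 0.002309 mol, converting that many moles of HC3H5O3 to C3H5O3-.
Remaining n(HC3H5O3) = 0.0007470 mol; n(C3H5O3-) = 0.002309 mol.
By Henderson-Hasselbalch, pH = pKa + log([A^-]/[HA]) = 3.85 + log(0.002309/0.0007470) = 3.85 + (+0.49) = 4.34.

4.34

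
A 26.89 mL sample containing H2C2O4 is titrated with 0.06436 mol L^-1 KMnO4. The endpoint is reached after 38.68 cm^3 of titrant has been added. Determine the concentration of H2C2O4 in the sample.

0.231 M

n(KMnO4) = 0.06436 x 0.03868 = 0.002489 mol.
From the balanced equation, 2 mol KMnO4 reacts with 5 mol H2C2O4, so n(H2C2O4) = 0.002489 x 5/2 = 0.006224 mol.
[H2C2O4] = 0.006224 / 0.02689 L = 0.231 M.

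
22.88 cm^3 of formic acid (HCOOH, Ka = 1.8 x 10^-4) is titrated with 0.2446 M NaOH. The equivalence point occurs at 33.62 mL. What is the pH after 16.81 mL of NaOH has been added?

3.74

16.81 mL is exactly half the equivalence volume (33.62/2), i.e. the half-equivalence point.
There, n(HA) = n(A^-), so pH = pKa = -log(1.8 x 10^-4) = 3.74.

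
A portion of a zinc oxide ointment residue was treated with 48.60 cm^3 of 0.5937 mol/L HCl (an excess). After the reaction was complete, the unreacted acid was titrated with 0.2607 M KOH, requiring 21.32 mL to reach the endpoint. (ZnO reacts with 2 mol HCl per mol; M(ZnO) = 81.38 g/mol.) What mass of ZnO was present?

Total n(HCl) added = 0.5937 x 0.04860 = 0.02885 mol.
n(KOH) used = 0.2607 x 0.02132 = 0.005558 mol, which equals the excess n(HCl).
So n(HCl) consumed by the sample = 0.02885 - 0.005558 = 0.02330 mol.
n(ZnO) = 0.02330 / 2 = 0.01165 mol.
mass = 0.01165 mol x 81.38 g/mol = 0.948 g.

0.948 g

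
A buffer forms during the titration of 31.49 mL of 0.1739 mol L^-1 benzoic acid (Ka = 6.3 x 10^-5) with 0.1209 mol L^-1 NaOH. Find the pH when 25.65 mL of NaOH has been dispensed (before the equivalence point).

Initial n(C6H5COOH) = 0.1739 x 0.03149 = 0.005476 mol.
n(NaOH) added = 0.1209 x 0.02565 = 0.003101 mol, converting that many moles of C6H5COOH to C6H5COO-.
Remaining n(C6H5COOH) = 0.002375 mol; n(C6H5COO-) = 0.003101 mol.
By Henderson-Hasselbalch, pH = pKa + log([A^-]/[HA]) = 4.20 + log(0.003101/0.002375) = 4.20 + (+0.12) = 4.32.

4.32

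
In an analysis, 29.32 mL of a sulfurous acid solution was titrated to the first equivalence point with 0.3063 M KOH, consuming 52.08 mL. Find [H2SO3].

0.544 M

n(KOH) = 0.3063 x 0.05208 = 0.01595 mol.
At the first equivalence point, 1 mol OH^- react per mol H2SO3, so n(H2SO3) = 0.01595 / 1 = 0.01595 mol.
[H2SO3] = 0.01595 / 0.02932 L = 0.544 M.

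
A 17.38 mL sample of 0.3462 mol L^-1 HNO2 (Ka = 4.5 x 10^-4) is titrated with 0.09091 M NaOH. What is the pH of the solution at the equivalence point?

8.10

n(HNO2) = 0.3462 x 0.01738 = 0.006017 mol; V(NaOH) at equivalence = 0.006017/0.09091 = 0.06619 L.
At equivalence all the acid is converted to NO2-; total volume = 0.01738 + 0.06619 = 0.08357 L, so [NO2-] = 0.006017/0.08357 = 0.07200 M.
Kb = Kw/Ka = 1.0e-14 / 4.5 x 10^-4 = 2.22e-11.
[OH^-] = sqrt(Kb x [NO2-]) = sqrt(2.22e-11 x 0.07200) = 1.26e-6 M.
pOH = 5.90, so pH = 14.00 - 5.90 = 8.10.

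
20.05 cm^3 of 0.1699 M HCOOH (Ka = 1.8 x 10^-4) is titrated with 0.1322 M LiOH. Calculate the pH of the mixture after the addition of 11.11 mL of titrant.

3.62

Initial n(HCOOH) = 0.1699 x 0.02005 = 0.003406 mol.
n(LiOH) added = 0.1322 x 0.01111 = 0.001469 mol, converting that many moles of HCOOH to HCOO-.
Remaining n(HCOOH) = 0.001938 mol; n(HCOO-) = 0.001469 mol.
By Henderson-Hasselbalch, pH = pKa + log([A^-]/[HA]) = 3.74 + log(0.001469/0.001938) = 3.74 + (-0.12) = 3.62.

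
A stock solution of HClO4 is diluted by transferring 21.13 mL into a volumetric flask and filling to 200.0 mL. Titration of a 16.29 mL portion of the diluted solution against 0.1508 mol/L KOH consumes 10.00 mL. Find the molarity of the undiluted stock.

0.876 M

n(KOH) = 0.1508 x 0.01000 = 0.001508 mol.
n(HClO4) in the aliquot = 0.001508 mol.
[diluted HClO4] = 0.001508 / 0.01629 = 0.09257 M.
Dilution factor = 200.0/21.13 = 9.465, so [stock] = 0.09257 x 9.465 = 0.876 M.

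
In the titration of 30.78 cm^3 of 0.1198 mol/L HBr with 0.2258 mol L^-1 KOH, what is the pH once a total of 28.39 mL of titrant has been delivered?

n(acid) = 0.1198 x 0.03078 = 0.003687 mol; n(KOH) added = 0.2258 x 0.02839 = 0.006410 mol.
Base is in excess by 0.006410 - 0.003687 = 0.002723 mol in a total volume of 0.05917 L.
[OH^-] = 0.002723/0.05917 = 0.04602 M, so pOH = 1.34 and pH = 14.00 - 1.34 = 12.66.

12.66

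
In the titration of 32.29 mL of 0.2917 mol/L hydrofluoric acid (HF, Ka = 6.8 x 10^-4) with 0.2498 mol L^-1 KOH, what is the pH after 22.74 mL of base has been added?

3.35

Initial n(HF) = 0.2917 x 0.03229 = 0.009419 mol.
n(KOH) added = 0.2498 x 0.02274 = 0.005680 mol, converting that many moles of HF to F-.
Remaining n(HF) = 0.003739 mol; n(F-) = 0.005680 mol.
By Henderson-Hasselbalch, pH = pKa + log([A^-]/[HA]) = 3.17 + log(0.005680/0.003739) = 3.17 + (+0.18) = 3.35.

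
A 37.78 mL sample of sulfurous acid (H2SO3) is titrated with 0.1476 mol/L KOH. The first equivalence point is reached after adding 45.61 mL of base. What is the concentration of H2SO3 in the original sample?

0.178 M

n(KOH) = 0.1476 x 0.04561 = 0.006732 mol.
At the first equivalence point, 1 mol OH^- react per mol H2SO3, so n(H2SO3) = 0.006732 / 1 = 0.006732 mol.
[H2SO3] = 0.006732 / 0.03778 L = 0.178 M.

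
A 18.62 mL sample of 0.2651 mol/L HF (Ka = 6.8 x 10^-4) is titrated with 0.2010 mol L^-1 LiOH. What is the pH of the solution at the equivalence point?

n(HF) = 0.2651 x 0.01862 = 0.004936 mol; V(LiOH) at equivalence = 0.004936/0.2010 = 0.02456 L.
At equivalence all the acid is converted to F-; total volume = 0.01862 + 0.02456 = 0.04318 L, so [F-] = 0.004936/0.04318 = 0.1143 M.
Kb = Kw/Ka = 1.0e-14 / 6.8 x 10^-4 = 1.47e-11.
[OH^-] = sqrt(Kb x [F-]) = sqrt(1.47e-11 x 0.1143) = 1.30e-6 M.
pOH = 5.89, so pH = 14.00 - 5.89 = 8.11.

8.11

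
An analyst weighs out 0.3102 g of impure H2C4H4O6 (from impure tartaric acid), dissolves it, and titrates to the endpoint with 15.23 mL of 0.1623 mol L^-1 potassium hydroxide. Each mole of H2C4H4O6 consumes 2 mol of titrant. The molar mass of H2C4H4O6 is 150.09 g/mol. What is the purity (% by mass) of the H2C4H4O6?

59.8%

n(KOH) = 0.1623 x 0.01523 = 0.002472 mol.
n(H2C4H4O6) = 0.002472 / 2 = 0.001236 mol.
mass of H2C4H4O6 = 0.001236 x 150.09 = 0.1855 g.
% purity = 0.1855 / 0.3102 x 100 = 59.8%.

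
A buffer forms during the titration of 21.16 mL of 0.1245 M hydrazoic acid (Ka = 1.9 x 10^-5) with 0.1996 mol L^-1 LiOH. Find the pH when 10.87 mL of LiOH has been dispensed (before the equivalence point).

Initial n(HN3) = 0.1245 x 0.02116 = 0.002634 mol.
n(LiOH) added = 0.1996 x 0.01087 = 0.002170 mol, converting that many moles of HN3 to N3-.
Remaining n(HN3) = 0.0004648 mol; n(N3-) = 0.002170 mol.
By Henderson-Hasselbalch, pH = pKa + log([A^-]/[HA]) = 4.72 + log(0.002170/0.0004648) = 4.72 + (+0.67) = 5.39.

5.39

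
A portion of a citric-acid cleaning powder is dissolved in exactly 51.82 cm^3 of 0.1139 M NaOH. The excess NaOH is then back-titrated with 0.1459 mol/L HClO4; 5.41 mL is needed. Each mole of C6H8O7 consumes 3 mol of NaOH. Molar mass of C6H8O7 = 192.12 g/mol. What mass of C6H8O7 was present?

Total n(NaOH) added = 0.1139 x 0.05182 = 0.005902 mol.
n(HClO4) used = 0.1459 x 0.005410 = 0.0007893 mol, which equals the excess n(NaOH).
So n(NaOH) consumed by the sample = 0.005902 - 0.0007893 = 0.005113 mol.
n(C6H8O7) = 0.005113 / 3 = 0.001704 mol.
mass = 0.001704 mol x 192.12 g/mol = 0.327 g.

0.327 g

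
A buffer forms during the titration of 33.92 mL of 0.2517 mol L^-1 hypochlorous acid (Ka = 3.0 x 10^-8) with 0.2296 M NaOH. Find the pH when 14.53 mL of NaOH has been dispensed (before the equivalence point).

Initial n(HClO) = 0.2517 x 0.03392 = 0.008538 mol.
n(NaOH) added = 0.2296 x 0.01453 = 0.003336 mol, converting that many moles of HClO to ClO-.
Remaining n(HClO) = 0.005202 mol; n(ClO-) = 0.003336 mol.
By Henderson-Hasselbalch, pH = pKa + log([A^-]/[HA]) = 7.52 + log(0.003336/0.005202) = 7.52 + (-0.19) = 7.33.

7.33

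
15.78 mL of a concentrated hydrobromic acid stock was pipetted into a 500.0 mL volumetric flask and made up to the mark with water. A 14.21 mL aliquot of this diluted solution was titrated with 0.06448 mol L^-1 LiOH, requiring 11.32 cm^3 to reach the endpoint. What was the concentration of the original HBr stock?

1.63 M

n(LiOH) = 0.06448 x 0.01132 = 0.0007299 mol.
n(HBr) in the aliquot = 0.0007299 mol.
[diluted HBr] = 0.0007299 / 0.01421 = 0.05137 M.
Dilution factor = 500.0/15.78 = 31.69, so [stock] = 0.05137 x 31.69 = 1.63 M.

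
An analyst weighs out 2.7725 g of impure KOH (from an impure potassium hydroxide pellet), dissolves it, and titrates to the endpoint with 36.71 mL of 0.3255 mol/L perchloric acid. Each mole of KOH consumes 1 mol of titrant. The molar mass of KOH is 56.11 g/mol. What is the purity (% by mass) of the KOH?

n(HClO4) = 0.3255 x 0.03671 = 0.01195 mol.
n(KOH) = 0.01195 / 1 = 0.01195 mol.
mass of KOH = 0.01195 x 56.11 = 0.6705 g.
% purity = 0.6705 / 2.7725 x 100 = 24.2%.

24.2%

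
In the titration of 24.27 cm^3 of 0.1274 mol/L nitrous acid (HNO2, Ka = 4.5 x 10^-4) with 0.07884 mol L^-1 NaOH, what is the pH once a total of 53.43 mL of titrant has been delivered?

n(acid) = 0.1274 x 0.02427 = 0.003092 mol; n(NaOH) added = 0.07884 x 0.05343 = 0.004212 mol.
Base is in excess by 0.004212 - 0.003092 = 0.001120 mol in a total volume of 0.07770 L.
[OH^-] = 0.001120/0.07770 = 0.01442 M, so pOH = 1.84 and pH = 14.00 - 1.84 = 12.16.

12.16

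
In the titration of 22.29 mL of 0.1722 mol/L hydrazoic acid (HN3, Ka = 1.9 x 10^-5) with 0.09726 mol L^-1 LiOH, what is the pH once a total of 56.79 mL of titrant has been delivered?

n(acid) = 0.1722 x 0.02229 = 0.003838 mol; n(LiOH) added = 0.09726 x 0.05679 = 0.005523 mol.
Base is in excess by 0.005523 - 0.003838 = 0.001685 mol in a total volume of 0.07908 L.
[OH^-] = 0.001685/0.07908 = 0.02131 M, so pOH = 1.67 and pH = 14.00 - 1.67 = 12.33.

12.33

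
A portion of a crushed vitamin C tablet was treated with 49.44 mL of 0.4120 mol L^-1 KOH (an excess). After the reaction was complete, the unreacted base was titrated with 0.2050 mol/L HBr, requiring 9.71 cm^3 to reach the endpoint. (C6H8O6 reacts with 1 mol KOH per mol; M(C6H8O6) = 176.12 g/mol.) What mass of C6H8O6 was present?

Total n(KOH) added = 0.4120 x 0.04944 = 0.02037 mol.
n(HBr) used = 0.2050 x 0.009710 = 0.001991 mol, which equals the excess n(KOH).
So n(KOH) consumed by the sample = 0.02037 - 0.001991 = 0.01838 mol.
n(C6H8O6) = 0.01838 / 1 = 0.01838 mol.
mass = 0.01838 mol x 176.12 g/mol = 3.24 g.

3.24 g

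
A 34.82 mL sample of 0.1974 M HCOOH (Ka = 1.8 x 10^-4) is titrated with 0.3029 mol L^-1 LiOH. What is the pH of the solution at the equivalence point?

n(HCOOH) = 0.1974 x 0.03482 = 0.006873 mol; V(LiOH) at equivalence = 0.006873/0.3029 = 0.02269 L.
At equivalence all the acid is converted to HCOO-; total volume = 0.03482 + 0.02269 = 0.05751 L, so [HCOO-] = 0.006873/0.05751 = 0.1195 M.
Kb = Kw/Ka = 1.0e-14 / 1.8 x 10^-4 = 5.56e-11.
[OH^-] = sqrt(Kb x [HCOO-]) = sqrt(5.56e-11 x 0.1195) = 2.58e-6 M.
pOH = 5.59, so pH = 14.00 - 5.59 = 8.41.

8.41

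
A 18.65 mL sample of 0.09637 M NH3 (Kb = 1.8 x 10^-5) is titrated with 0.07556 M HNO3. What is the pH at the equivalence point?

n(NH3) = 0.09637 x 0.01865 = 0.001797 mol; V(HNO3) at equivalence = 0.001797/0.07556 = 0.02379 L.
At equivalence the base is fully converted to NH4+; total volume = 0.04244 L, so [NH4+] = 0.001797/0.04244 = 0.04235 M.
Ka(NH4+) = Kw/Kb = 1.0e-14 / 1.8 x 10^-5 = 5.56e-10.
[H^+] = sqrt(Ka x [NH4+]) = sqrt(5.56e-10 x 0.04235) = 4.85e-6 M.
pH = -log(4.85e-6) = 5.31.

5.31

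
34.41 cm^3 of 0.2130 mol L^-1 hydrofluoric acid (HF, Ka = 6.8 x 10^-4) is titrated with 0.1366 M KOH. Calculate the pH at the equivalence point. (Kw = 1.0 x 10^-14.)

8.04

n(HF) = 0.2130 x 0.03441 = 0.007329 mol; V(KOH) at equivalence = 0.007329/0.1366 = 0.05366 L.
At equivalence all the acid is converted to F-; total volume = 0.03441 + 0.05366 = 0.08807 L, so [F-] = 0.007329/0.08807 = 0.08323 M.
Kb = Kw/Ka = 1.0e-14 / 6.8 x 10^-4 = 1.47e-11.
[OH^-] = sqrt(Kb x [F-]) = sqrt(1.47e-11 x 0.08323) = 1.11e-6 M.
pOH = 5.96, so pH = 14.00 - 5.96 = 8.04.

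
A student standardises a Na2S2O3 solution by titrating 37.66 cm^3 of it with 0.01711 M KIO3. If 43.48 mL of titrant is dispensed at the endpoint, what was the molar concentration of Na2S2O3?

0.119 M

n(KIO3) = 0.01711 x 0.04348 = 0.0007439 mol.
From the balanced equation, 1 mol KIO3 reacts with 6 mol Na2S2O3, so n(Na2S2O3) = 0.0007439 x 6/1 = 0.004464 mol.
[Na2S2O3] = 0.004464 / 0.03766 L = 0.119 M.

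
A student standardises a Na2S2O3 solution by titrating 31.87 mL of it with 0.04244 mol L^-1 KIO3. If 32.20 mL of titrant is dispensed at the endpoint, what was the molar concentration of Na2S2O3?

0.257 M

n(KIO3) = 0.04244 x 0.03220 = 0.001367 mol.
From the balanced equation, 1 mol KIO3 reacts with 6 mol Na2S2O3, so n(Na2S2O3) = 0.001367 x 6/1 = 0.008199 mol.
[Na2S2O3] = 0.008199 / 0.03187 L = 0.257 M.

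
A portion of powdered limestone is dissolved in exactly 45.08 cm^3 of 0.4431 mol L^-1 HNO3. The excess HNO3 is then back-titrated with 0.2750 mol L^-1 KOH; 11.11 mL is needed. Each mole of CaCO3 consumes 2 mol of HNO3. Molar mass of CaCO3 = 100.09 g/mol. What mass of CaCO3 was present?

Total n(HNO3) added = 0.4431 x 0.04508 = 0.01997 mol.
n(KOH) used = 0.2750 x 0.01111 = 0.003055 mol, which equals the excess n(HNO3).
So n(HNO3) consumed by the sample = 0.01997 - 0.003055 = 0.01692 mol.
n(CaCO3) = 0.01692 / 2 = 0.008460 mol.
mass = 0.008460 mol x 100.09 g/mol = 0.847 g.

0.847 g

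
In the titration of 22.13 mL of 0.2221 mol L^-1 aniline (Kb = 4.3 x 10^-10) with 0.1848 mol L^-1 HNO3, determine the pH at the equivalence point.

2.81

n(C6H5NH2) = 0.2221 x 0.02213 = 0.004915 mol; V(HNO3) at equivalence = 0.004915/0.1848 = 0.02660 L.
At equivalence the base is fully converted to C6H5NH3+; total volume = 0.04873 L, so [C6H5NH3+] = 0.004915/0.04873 = 0.1009 M.
Ka(C6H5NH3+) = Kw/Kb = 1.0e-14 / 4.3 x 10^-10 = 2.33e-5.
[H^+] = sqrt(Ka x [C6H5NH3+]) = sqrt(2.33e-5 x 0.1009) = 0.00153 M.
pH = -log(0.00153) = 2.81.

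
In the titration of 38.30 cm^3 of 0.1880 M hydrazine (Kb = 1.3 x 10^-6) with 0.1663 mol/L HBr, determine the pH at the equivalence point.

4.58

n(N2H4) = 0.1880 x 0.03830 = 0.007200 mol; V(HBr) at equivalence = 0.007200/0.1663 = 0.04330 L.
At equivalence the base is fully converted to N2H5+; total volume = 0.08160 L, so [N2H5+] = 0.007200/0.08160 = 0.08824 M.
Ka(N2H5+) = Kw/Kb = 1.0e-14 / 1.3 x 10^-6 = 7.69e-9.
[H^+] = sqrt(Ka x [N2H5+]) = sqrt(7.69e-9 x 0.08824) = 2.61e-5 M.
pH = -log(2.61e-5) = 4.58.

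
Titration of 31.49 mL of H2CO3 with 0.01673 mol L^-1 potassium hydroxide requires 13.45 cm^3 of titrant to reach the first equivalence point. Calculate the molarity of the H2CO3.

0.00715 M

n(KOH) = 0.01673 x 0.01345 = 0.0002250 mol.
At the first equivalence point, 1 mol OH^- react per mol H2CO3, so n(H2CO3) = 0.0002250 / 1 = 0.0002250 mol.
[H2CO3] = 0.0002250 / 0.03149 L = 0.00715 M.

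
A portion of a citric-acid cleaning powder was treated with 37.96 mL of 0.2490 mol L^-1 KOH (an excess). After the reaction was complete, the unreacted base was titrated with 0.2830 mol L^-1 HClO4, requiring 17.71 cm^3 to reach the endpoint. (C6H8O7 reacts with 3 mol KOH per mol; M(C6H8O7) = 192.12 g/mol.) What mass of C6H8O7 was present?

Total n(KOH) added = 0.2490 x 0.03796 = 0.009452 mol.
n(HClO4) used = 0.2830 x 0.01771 = 0.005012 mol, which equals the excess n(KOH).
So n(KOH) consumed by the sample = 0.009452 - 0.005012 = 0.004440 mol.
n(C6H8O7) = 0.004440 / 3 = 0.001480 mol.
mass = 0.001480 mol x 192.12 g/mol = 0.284 g.

0.284 g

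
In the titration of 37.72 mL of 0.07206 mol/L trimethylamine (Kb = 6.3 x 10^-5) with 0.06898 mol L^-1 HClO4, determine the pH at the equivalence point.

5.63

n((CH3)3N) = 0.07206 x 0.03772 = 0.002718 mol; V(HClO4) at equivalence = 0.002718/0.06898 = 0.03940 L.
At equivalence the base is fully converted to (CH3)3NH+; total volume = 0.07712 L, so [(CH3)3NH+] = 0.002718/0.07712 = 0.03524 M.
Ka((CH3)3NH+) = Kw/Kb = 1.0e-14 / 6.3 x 10^-5 = 1.59e-10.
[H^+] = sqrt(Ka x [(CH3)3NH+]) = sqrt(1.59e-10 x 0.03524) = 2.37e-6 M.
pH = -log(2.37e-6) = 5.63.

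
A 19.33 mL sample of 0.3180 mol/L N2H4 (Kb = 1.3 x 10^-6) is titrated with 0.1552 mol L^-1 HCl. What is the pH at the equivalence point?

4.55

n(N2H4) = 0.3180 x 0.01933 = 0.006147 mol; V(HCl) at equivalence = 0.006147/0.1552 = 0.03961 L.
At equivalence the base is fully converted to N2H5+; total volume = 0.05894 L, so [N2H5+] = 0.006147/0.05894 = 0.1043 M.
Ka(N2H5+) = Kw/Kb = 1.0e-14 / 1.3 x 10^-6 = 7.69e-9.
[H^+] = sqrt(Ka x [N2H5+]) = sqrt(7.69e-9 x 0.1043) = 2.83e-5 M.
pH = -log(2.83e-5) = 4.55.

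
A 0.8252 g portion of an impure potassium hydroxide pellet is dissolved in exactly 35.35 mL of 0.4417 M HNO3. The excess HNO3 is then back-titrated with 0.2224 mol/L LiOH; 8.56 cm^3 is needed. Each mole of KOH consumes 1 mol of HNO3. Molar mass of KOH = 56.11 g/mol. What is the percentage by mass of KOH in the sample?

Total n(HNO3) added = 0.4417 x 0.03535 = 0.01561 mol.
n(LiOH) used = 0.2224 x 0.008560 = 0.001904 mol, which equals the excess n(HNO3).
So n(HNO3) consumed by the sample = 0.01561 - 0.001904 = 0.01371 mol.
n(KOH) = 0.01371 / 1 = 0.01371 mol.
mass KOH = 0.01371 x 56.11 = 0.7693 g, so %KOH = 0.7693/0.8252 x 100 = 93.2%.

93.2%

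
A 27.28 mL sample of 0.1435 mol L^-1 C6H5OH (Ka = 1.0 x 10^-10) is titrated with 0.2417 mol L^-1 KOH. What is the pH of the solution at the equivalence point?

n(C6H5OH) = 0.1435 x 0.02728 = 0.003915 mol; V(KOH) at equivalence = 0.003915/0.2417 = 0.01620 L.
At equivalence all the acid is converted to C6H5O-; total volume = 0.02728 + 0.01620 = 0.04348 L, so [C6H5O-] = 0.003915/0.04348 = 0.09004 M.
Kb = Kw/Ka = 1.0e-14 / 1.0 x 10^-10 = 0.000100.
[OH^-] = sqrt(Kb x [C6H5O-]) = sqrt(0.000100 x 0.09004) = 0.00300 M.
pOH = 2.52, so pH = 14.00 - 2.52 = 11.48.

11.48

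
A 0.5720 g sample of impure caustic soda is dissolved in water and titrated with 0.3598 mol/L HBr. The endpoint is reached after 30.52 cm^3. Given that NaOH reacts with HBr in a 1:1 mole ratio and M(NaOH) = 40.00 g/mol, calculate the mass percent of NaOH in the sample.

n(HBr) = 0.3598 x 0.03052 = 0.01098 mol.
n(NaOH) = 0.01098 / 1 = 0.01098 mol.
mass of NaOH = 0.01098 x 40.00 = 0.4392 g.
% purity = 0.4392 / 0.5720 x 100 = 76.8%.

76.8%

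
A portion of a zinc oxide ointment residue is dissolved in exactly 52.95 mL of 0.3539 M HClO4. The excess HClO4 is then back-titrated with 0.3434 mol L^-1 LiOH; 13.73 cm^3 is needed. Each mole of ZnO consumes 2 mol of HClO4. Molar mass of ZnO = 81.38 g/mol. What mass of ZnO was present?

Total n(HClO4) added = 0.3539 x 0.05295 = 0.01874 mol.
n(LiOH) used = 0.3434 x 0.01373 = 0.004715 mol, which equals the excess n(HClO4).
So n(HClO4) consumed by the sample = 0.01874 - 0.004715 = 0.01402 mol.
n(ZnO) = 0.01402 / 2 = 0.007012 mol.
mass = 0.007012 mol x 81.38 g/mol = 0.571 g.

0.571 g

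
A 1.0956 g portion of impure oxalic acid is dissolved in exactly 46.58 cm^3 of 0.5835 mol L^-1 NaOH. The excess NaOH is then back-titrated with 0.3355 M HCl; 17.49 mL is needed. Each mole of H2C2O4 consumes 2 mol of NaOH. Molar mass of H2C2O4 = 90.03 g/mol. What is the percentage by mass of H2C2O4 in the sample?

87.6%

Total n(NaOH) added = 0.5835 x 0.04658 = 0.02718 mol.
n(HCl) used = 0.3355 x 0.01749 = 0.005868 mol, which equals the excess n(NaOH).
So n(NaOH) consumed by the sample = 0.02718 - 0.005868 = 0.02131 mol.
n(H2C2O4) = 0.02131 / 2 = 0.01066 mol.
mass H2C2O4 = 0.01066 x 90.03 = 0.9593 g, so %H2C2O4 = 0.9593/1.0956 x 100 = 87.6%.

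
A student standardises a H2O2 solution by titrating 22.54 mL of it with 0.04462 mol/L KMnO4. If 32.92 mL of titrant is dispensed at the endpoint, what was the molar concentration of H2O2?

0.163 M

n(KMnO4) = 0.04462 x 0.03292 = 0.001469 mol.
From the balanced equation, 2 mol KMnO4 reacts with 5 mol H2O2, so n(H2O2) = 0.001469 x 5/2 = 0.003672 mol.
[H2O2] = 0.003672 / 0.02254 L = 0.163 M.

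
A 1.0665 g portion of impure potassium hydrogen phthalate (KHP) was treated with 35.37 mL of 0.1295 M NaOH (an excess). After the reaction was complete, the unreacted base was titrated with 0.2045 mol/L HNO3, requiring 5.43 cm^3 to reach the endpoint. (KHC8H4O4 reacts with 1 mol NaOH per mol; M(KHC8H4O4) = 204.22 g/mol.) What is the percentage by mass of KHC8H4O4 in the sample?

66.4%

Total n(NaOH) added = 0.1295 x 0.03537 = 0.004580 mol.
n(HNO3) used = 0.2045 x 0.005430 = 0.001110 mol, which equals the excess n(NaOH).
So n(NaOH) consumed by the sample = 0.004580 - 0.001110 = 0.003470 mol.
n(KHC8H4O4) = 0.003470 / 1 = 0.003470 mol.
mass KHC8H4O4 = 0.003470 x 204.22 = 0.7086 g, so %KHC8H4O4 = 0.7086/1.0665 x 100 = 66.4%.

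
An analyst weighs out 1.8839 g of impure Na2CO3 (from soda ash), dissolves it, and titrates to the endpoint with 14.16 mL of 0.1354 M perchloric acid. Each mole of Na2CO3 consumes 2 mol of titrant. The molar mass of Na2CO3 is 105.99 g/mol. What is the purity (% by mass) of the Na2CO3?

5.39%

n(HClO4) = 0.1354 x 0.01416 = 0.001917 mol.
n(Na2CO3) = 0.001917 / 2 = 0.0009586 mol.
mass of Na2CO3 = 0.0009586 x 105.99 = 0.1016 g.
% purity = 0.1016 / 1.8839 x 100 = 5.39%.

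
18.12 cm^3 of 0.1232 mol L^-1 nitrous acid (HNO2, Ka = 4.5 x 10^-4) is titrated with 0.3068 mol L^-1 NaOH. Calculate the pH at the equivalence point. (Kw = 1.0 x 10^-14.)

8.15

n(HNO2) = 0.1232 x 0.01812 = 0.002232 mol; V(NaOH) at equivalence = 0.002232/0.3068 = 0.007276 L.
At equivalence all the acid is converted to NO2-; total volume = 0.01812 + 0.007276 = 0.02540 L, so [NO2-] = 0.002232/0.02540 = 0.08790 M.
Kb = Kw/Ka = 1.0e-14 / 4.5 x 10^-4 = 2.22e-11.
[OH^-] = sqrt(Kb x [NO2-]) = sqrt(2.22e-11 x 0.08790) = 1.40e-6 M.
pOH = 5.85, so pH = 14.00 - 5.85 = 8.15.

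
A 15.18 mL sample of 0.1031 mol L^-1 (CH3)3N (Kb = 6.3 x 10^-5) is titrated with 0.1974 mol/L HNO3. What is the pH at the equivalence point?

5.48

n((CH3)3N) = 0.1031 x 0.01518 = 0.001565 mol; V(HNO3) at equivalence = 0.001565/0.1974 = 0.007928 L.
At equivalence the base is fully converted to (CH3)3NH+; total volume = 0.02311 L, so [(CH3)3NH+] = 0.001565/0.02311 = 0.06773 M.
Ka((CH3)3NH+) = Kw/Kb = 1.0e-14 / 6.3 x 10^-5 = 1.59e-10.
[H^+] = sqrt(Ka x [(CH3)3NH+]) = sqrt(1.59e-10 x 0.06773) = 3.28e-6 M.
pH = -log(3.28e-6) = 5.48.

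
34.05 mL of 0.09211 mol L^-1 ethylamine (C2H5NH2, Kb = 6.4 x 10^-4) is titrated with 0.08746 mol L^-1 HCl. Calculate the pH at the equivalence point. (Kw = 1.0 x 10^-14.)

6.08

n(C2H5NH2) = 0.09211 x 0.03405 = 0.003136 mol; V(HCl) at equivalence = 0.003136/0.08746 = 0.03586 L.
At equivalence the base is fully converted to C2H5NH3+; total volume = 0.06991 L, so [C2H5NH3+] = 0.003136/0.06991 = 0.04486 M.
Ka(C2H5NH3+) = Kw/Kb = 1.0e-14 / 6.4 x 10^-4 = 1.56e-11.
[H^+] = sqrt(Ka x [C2H5NH3+]) = sqrt(1.56e-11 x 0.04486) = 8.37e-7 M.
pH = -log(8.37e-7) = 6.08.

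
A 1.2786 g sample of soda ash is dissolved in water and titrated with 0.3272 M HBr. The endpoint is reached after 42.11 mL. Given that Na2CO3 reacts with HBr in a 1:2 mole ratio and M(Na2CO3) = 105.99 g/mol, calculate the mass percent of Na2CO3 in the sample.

n(HBr) = 0.3272 x 0.04211 = 0.01378 mol.
n(Na2CO3) = 0.01378 / 2 = 0.006889 mol.
mass of Na2CO3 = 0.006889 x 105.99 = 0.7302 g.
% purity = 0.7302 / 1.2786 x 100 = 57.1%.

57.1%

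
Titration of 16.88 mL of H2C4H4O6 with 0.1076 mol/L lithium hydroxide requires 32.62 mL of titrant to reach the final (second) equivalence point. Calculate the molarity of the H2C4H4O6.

0.104 M

n(LiOH) = 0.1076 x 0.03262 = 0.003510 mol.
At the final (second) equivalence point, 2 mol OH^- react per mol H2C4H4O6, so n(H2C4H4O6) = 0.003510 / 2 = 0.001755 mol.
[H2C4H4O6] = 0.001755 / 0.01688 L = 0.104 M.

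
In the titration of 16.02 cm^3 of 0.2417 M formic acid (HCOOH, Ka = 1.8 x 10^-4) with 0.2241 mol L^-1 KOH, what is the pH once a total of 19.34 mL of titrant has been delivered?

n(acid) = 0.2417 x 0.01602 = 0.003872 mol; n(KOH) added = 0.2241 x 0.01934 = 0.004334 mol.
Base is in excess by 0.004334 - 0.003872 = 0.0004621 mol in a total volume of 0.03536 L.
[OH^-] = 0.0004621/0.03536 = 0.01307 M, so pOH = 1.88 and pH = 14.00 - 1.88 = 12.12.

12.12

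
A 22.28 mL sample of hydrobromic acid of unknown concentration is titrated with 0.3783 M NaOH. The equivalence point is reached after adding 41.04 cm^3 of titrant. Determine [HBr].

0.697 M

n(NaOH) delivered = 0.3783 x 0.04104 = 0.01553 mol.
For a 1:1 reaction, n(HBr) = 0.01553 mol.
[HBr] = 0.01553 mol / 0.02228 L = 0.697 M.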